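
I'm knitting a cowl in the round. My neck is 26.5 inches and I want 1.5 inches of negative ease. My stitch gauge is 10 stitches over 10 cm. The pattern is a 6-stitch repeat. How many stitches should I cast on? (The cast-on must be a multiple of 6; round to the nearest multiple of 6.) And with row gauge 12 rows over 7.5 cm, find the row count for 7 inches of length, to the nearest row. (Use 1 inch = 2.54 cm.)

Finished = 26.5 − 1.5 = 25 inches.
25 inches × 2.54 = 63.50 cm.
10/10 = 1 sts per cm; 63.50 × 1 = 63.50 sts.
Nearest multiple of 6 → 66.
7 inches = 17.78 cm; × 1.6 = 28.45 → 28 rows.

Cast on 66 stitches; work 28 rows.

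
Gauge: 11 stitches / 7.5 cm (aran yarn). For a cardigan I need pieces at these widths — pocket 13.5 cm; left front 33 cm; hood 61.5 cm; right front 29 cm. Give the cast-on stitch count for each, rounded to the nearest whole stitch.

Rate = 11/7.5 = 1.467 sts per cm.
pocket: 13.5 × 1.467 = 19.80 → 20.
left front: 33 × 1.467 = 48.40 → 48.
hood: 61.5 × 1.467 = 90.20 → 90.
right front: 29 × 1.467 = 42.53 → 43.

pocket 20; left front 48; hood 90; right front 43.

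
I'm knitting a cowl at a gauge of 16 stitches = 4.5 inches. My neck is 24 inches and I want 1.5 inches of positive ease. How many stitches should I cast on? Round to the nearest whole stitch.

Finished = 24 + 1.5 = 25.5 in.
16 / 4.5 = 3.556 sts per inch.
25.50 × 3.556 = 90.67 sts.
→ 91 sts.

Cast on 91 stitches.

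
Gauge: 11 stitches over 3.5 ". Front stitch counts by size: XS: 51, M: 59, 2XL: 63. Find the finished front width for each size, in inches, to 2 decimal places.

XS 16.23 inches; M 18.77 inches; 2XL 20.05 inches.

11/3.5 = 3.143 sts per in.
XS: 51 / 3.143 = 16.227 → 16.23 in.
M: 59 / 3.143 = 18.773 → 18.77 in.
2XL: 63 / 3.143 = 20.045 → 20.05 in.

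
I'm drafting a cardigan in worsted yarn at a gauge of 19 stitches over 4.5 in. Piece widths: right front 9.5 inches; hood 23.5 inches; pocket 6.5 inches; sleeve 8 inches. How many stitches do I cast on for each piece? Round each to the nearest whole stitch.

Rate = 19/4.5 = 4.222 sts per in.
right front: 9.5 × 4.222 = 40.11 → 40.
hood: 23.5 × 4.222 = 99.22 → 99.
pocket: 6.5 × 4.222 = 27.44 → 27.
sleeve: 8 × 4.222 = 33.78 → 34.

right front 40; hood 99; pocket 27; sleeve 34.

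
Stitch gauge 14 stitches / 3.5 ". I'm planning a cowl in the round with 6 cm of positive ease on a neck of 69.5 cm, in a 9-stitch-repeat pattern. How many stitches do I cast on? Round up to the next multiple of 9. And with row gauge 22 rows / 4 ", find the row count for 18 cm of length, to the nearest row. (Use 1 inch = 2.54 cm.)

Finished = 69.5 + 6 = 75.5 cm.
75.5 cm × 1/2.54 = 29.72 inches.
14/3.5 = 4 sts per in; 29.72 × 4 = 118.90 sts.
Next multiple of 9 → 126.
18 cm = 7.09 inches; × 5.5 = 38.98 → 39 rows.

Cast on 126 stitches; work 39 rows.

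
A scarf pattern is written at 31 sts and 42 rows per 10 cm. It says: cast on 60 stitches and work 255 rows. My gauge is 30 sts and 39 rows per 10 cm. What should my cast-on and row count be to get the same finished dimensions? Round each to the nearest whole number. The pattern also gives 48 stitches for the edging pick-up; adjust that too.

Stitches: 60 × 30/31 = 58.06 → 58.
Rows: 255 × 39/42 = 236.79 → 237.
edging pick-up: 48 × 30/31 = 46.45 → 46.

Cast on 58 stitches; work 237 rows; edging pick-up 46 stitches.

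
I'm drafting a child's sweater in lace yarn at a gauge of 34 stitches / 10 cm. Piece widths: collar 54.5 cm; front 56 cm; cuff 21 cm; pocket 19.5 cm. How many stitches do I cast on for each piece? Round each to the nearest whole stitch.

Rate = 34/10 = 3.4 sts per cm.
collar: 54.5 × 3.4 = 185.30 → 185.
front: 56 × 3.4 = 190.40 → 190.
cuff: 21 × 3.4 = 71.40 → 71.
pocket: 19.5 × 3.4 = 66.30 → 66.

collar 185; front 190; cuff 71; pocket 66.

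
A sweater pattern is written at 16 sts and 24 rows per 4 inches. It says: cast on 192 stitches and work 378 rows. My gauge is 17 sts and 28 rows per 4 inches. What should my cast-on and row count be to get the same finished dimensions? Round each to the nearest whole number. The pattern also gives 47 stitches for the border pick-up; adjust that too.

Cast on 204 stitches; work 441 rows; border pick-up 50 stitches.

Stitches: 192 × 17/16 = 204.00 → 204.
Rows: 378 × 28/24 = 441.00 → 441.
border pick-up: 47 × 17/16 = 49.94 → 50.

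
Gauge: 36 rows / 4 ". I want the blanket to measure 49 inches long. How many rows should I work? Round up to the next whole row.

36 rows / 4 in = 9 rows per inch.
49 × 9 = 441.00 rows.

Knit 441 rows.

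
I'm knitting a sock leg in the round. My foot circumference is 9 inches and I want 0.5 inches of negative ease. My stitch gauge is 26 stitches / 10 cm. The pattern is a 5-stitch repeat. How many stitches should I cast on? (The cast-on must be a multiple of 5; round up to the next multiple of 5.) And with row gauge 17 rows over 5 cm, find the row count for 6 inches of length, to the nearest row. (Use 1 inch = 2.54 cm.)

Finished = 9 − 0.5 = 8.5 inches.
8.5 inches × 2.54 = 21.59 cm.
26/10 = 2.6 sts per cm; 21.59 × 2.6 = 56.13 sts.
Next multiple of 5 → 60.
6 inches = 15.24 cm; × 3.4 = 51.82 → 52 rows.

Cast on 60 stitches; work 52 rows.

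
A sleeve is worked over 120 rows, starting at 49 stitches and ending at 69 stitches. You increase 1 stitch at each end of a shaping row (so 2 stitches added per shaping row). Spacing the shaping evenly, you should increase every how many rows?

Increase every 12th row.

Stitches to add: |69 − 49| = 20.
Shaping rows needed: 20 / 2 = 10.
120 rows / 10 = every 12 rows.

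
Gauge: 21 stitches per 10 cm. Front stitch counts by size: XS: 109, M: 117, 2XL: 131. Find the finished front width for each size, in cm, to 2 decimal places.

XS 51.90 cm; M 55.71 cm; 2XL 62.38 cm.

21/10 = 2.1 sts per cm.
XS: 109 / 2.1 = 51.905 → 51.90 cm.
M: 117 / 2.1 = 55.714 → 55.71 cm.
2XL: 131 / 2.1 = 62.381 → 62.38 cm.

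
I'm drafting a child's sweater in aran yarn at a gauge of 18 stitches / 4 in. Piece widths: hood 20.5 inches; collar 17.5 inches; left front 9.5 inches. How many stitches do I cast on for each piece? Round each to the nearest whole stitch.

Rate = 18/4 = 4.5 sts per in.
hood: 20.5 × 4.5 = 92.25 → 92.
collar: 17.5 × 4.5 = 78.75 → 79.
left front: 9.5 × 4.5 = 42.75 → 43.

hood 92; collar 79; left front 43.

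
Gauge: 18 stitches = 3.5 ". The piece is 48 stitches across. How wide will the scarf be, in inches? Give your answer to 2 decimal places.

9.33 inches.

18 stitches / 3.5 inch = 5.143 stitches per inch.
48 / 5.143 = 9.333 inches.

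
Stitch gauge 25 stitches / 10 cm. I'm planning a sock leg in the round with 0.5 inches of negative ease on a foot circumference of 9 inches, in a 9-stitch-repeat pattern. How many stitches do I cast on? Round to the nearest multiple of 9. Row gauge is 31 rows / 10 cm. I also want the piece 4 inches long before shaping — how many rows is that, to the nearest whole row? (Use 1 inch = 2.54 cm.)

Finished = 9 − 0.5 = 8.5 inches.
8.5 inches × 2.54 = 21.59 cm.
25/10 = 2.5 sts per cm; 21.59 × 2.5 = 53.98 sts.
Nearest multiple of 9 → 54.
4 inches = 10.16 cm; × 3.1 = 31.50 → 31 rows.

Cast on 54 stitches; work 31 rows.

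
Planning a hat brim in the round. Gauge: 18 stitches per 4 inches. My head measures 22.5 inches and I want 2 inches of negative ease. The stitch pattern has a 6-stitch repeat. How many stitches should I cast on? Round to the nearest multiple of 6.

Cast on 90 stitches.

Finished = 22.5 − 2 = 20.5 inches.
18 / 4 = 4.5 sts/in.
20.5 × 4.5 = 92.25 sts.
Nearest multiple of 6: 90.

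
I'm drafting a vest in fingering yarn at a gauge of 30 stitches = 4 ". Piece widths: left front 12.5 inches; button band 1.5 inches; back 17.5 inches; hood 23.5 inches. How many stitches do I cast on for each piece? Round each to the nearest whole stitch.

Rate = 30/4 = 7.5 sts per in.
left front: 12.5 × 7.5 = 93.75 → 94.
button band: 1.5 × 7.5 = 11.25 → 11.
back: 17.5 × 7.5 = 131.25 → 131.
hood: 23.5 × 7.5 = 176.25 → 176.

left front 94; button band 11; back 131; hood 176.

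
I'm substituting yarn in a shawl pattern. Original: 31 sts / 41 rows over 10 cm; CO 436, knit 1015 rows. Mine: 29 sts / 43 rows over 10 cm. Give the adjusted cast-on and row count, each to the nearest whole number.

Stitches: 436 × 29/31 = 407.87 → 408.
Rows: 1015 × 43/41 = 1064.51 → 1065.

Cast on 408 stitches; work 1065 rows.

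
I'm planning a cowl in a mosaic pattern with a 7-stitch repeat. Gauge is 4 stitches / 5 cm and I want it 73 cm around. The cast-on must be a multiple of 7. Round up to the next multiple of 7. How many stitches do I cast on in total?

63 stitches.

4 / 5 = 0.8 sts per cm.
73 × 0.8 = 58.40 sts.
Next multiple of 7: 63.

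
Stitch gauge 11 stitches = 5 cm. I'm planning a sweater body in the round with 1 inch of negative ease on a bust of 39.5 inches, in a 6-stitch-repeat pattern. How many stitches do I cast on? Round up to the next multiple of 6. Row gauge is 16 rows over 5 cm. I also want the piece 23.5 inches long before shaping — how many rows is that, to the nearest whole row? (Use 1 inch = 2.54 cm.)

Finished = 39.5 − 1 = 38.5 inches.
38.5 inches × 2.54 = 97.79 cm.
11/5 = 2.2 sts per cm; 97.79 × 2.2 = 215.14 sts.
Next multiple of 6 → 216.
23.5 inches = 59.69 cm; × 3.2 = 191.01 → 191 rows.

Cast on 216 stitches; work 191 rows.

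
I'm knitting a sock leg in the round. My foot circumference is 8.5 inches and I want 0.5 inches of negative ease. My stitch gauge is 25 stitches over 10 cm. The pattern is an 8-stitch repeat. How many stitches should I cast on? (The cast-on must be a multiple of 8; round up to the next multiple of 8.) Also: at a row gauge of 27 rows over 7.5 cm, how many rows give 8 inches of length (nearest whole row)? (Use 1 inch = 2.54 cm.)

Finished = 8.5 − 0.5 = 8 inches.
8 inches × 2.54 = 20.32 cm.
25/10 = 2.5 sts per cm; 20.32 × 2.5 = 50.80 sts.
Next multiple of 8 → 56.
8 inches = 20.32 cm; × 3.6 = 73.15 → 73 rows.

Cast on 56 stitches; work 73 rows.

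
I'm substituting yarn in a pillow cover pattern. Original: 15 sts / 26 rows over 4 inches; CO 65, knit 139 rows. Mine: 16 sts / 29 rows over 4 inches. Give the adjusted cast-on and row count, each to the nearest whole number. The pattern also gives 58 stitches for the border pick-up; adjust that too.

Cast on 69 stitches; work 155 rows; border pick-up 62 stitches.

Stitches: 65 × 16/15 = 69.33 → 69.
Rows: 139 × 29/26 = 155.04 → 155.
border pick-up: 58 × 16/15 = 61.87 → 62.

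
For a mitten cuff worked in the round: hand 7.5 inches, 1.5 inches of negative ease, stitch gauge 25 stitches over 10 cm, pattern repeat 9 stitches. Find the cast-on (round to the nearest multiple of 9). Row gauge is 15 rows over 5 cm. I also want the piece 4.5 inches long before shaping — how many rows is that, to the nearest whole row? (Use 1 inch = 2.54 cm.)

Finished = 7.5 − 1.5 = 6 inches.
6 inches × 2.54 = 15.24 cm.
25/10 = 2.5 sts per cm; 15.24 × 2.5 = 38.10 sts.
Nearest multiple of 9 → 36.
4.5 inches = 11.43 cm; × 3 = 34.29 → 34 rows.

Cast on 36 stitches; work 34 rows.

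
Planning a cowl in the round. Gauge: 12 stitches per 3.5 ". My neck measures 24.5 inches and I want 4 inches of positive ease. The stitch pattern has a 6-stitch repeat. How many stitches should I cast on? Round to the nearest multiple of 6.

96 stitches.

Finished = 24.5 + 4 = 28.5 inches.
12 / 3.5 = 3.429 sts/in.
28.5 × 3.429 = 97.71 sts.
Nearest multiple of 6: 96.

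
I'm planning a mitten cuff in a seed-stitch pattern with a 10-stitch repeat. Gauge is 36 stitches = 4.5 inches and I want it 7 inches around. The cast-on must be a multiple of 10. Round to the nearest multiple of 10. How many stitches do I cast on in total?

36 / 4.5 = 8 sts per inch.
7 × 8 = 56.00 sts.
Nearest multiple of 10: 60.

60 stitches.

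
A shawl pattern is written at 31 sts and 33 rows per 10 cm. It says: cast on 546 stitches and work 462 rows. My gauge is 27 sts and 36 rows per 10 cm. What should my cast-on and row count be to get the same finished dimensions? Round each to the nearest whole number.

Cast on 476 stitches; work 504 rows.

Stitches: 546 × 27/31 = 475.55 → 476.
Rows: 462 × 36/33 = 504.00 → 504.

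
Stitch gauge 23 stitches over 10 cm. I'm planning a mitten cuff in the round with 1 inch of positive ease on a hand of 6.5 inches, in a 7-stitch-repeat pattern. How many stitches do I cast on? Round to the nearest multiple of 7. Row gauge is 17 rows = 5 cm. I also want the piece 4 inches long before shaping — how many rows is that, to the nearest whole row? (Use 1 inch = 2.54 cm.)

Finished = 6.5 + 1 = 7.5 inches.
7.5 inches × 2.54 = 19.05 cm.
23/10 = 2.3 sts per cm; 19.05 × 2.3 = 43.81 sts.
Nearest multiple of 7 → 42.
4 inches = 10.16 cm; × 3.4 = 34.54 → 35 rows.

Cast on 42 stitches; work 35 rows.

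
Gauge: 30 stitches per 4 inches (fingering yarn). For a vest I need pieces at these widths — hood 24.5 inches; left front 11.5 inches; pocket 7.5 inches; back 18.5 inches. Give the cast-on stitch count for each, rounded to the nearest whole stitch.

Rate = 30/4 = 7.5 sts per in.
hood: 24.5 × 7.5 = 183.75 → 184.
left front: 11.5 × 7.5 = 86.25 → 86.
pocket: 7.5 × 7.5 = 56.25 → 56.
back: 18.5 × 7.5 = 138.75 → 139.

hood 184; left front 86; pocket 56; back 139.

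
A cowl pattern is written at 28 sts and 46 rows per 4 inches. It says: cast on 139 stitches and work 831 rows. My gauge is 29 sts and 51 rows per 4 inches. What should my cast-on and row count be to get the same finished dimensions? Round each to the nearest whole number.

Cast on 144 stitches; work 921 rows.

Stitches: 139 × 29/28 = 143.96 → 144.
Rows: 831 × 51/46 = 921.33 → 921.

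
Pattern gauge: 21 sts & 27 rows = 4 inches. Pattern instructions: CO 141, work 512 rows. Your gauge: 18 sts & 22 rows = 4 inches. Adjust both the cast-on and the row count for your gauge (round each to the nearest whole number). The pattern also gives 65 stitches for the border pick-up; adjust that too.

Stitches: 141 × 18/21 = 120.86 → 121.
Rows: 512 × 22/27 = 417.19 → 417.
border pick-up: 65 × 18/21 = 55.71 → 56.

Cast on 121 stitches; work 417 rows; border pick-up 56 stitches.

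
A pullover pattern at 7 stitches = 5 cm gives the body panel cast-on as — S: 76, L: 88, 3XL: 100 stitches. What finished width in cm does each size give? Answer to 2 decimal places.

7/5 = 1.4 sts per cm.
S: 76 / 1.4 = 54.286 → 54.29 cm.
L: 88 / 1.4 = 62.857 → 62.86 cm.
3XL: 100 / 1.4 = 71.429 → 71.43 cm.

S 54.29 cm; L 62.86 cm; 3XL 71.43 cm.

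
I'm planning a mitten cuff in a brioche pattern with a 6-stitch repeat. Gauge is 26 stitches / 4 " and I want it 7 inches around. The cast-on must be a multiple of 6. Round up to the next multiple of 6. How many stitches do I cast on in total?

48 stitches.

26 / 4 = 6.5 sts per inch.
7 × 6.5 = 45.50 sts.
Next multiple of 6: 48.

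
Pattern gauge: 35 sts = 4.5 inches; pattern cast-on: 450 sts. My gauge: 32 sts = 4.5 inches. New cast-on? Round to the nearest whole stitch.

Scale factor = 32 / 35 = 0.914.
450 × 32 / 35 = 411.43 sts.
→ 411 sts.

CO 411 sts.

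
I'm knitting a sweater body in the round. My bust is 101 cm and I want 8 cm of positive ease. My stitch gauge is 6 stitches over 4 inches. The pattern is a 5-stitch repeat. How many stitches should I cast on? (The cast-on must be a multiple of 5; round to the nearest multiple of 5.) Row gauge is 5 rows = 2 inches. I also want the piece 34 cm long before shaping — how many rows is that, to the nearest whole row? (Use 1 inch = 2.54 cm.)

Cast on 65 stitches; work 33 rows.

Finished = 101 + 8 = 109 cm.
109 cm × 1/2.54 = 42.91 inches.
6/4 = 1.5 sts per in; 42.91 × 1.5 = 64.37 sts.
Nearest multiple of 5 → 65.
34 cm = 13.39 inches; × 2.5 = 33.46 → 33 rows.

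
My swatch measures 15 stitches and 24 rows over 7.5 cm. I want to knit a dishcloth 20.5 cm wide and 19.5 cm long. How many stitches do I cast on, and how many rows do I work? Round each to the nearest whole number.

Stitch gauge = 15/7.5 = 2 sts/cm; 20.5 × 2 = 41.00 → 41 sts.
Row gauge = 24/7.5 = 3.2 rows/cm; 19.5 × 3.2 = 62.40 → 62 rows.

Cast on 41 stitches and work 62 rows.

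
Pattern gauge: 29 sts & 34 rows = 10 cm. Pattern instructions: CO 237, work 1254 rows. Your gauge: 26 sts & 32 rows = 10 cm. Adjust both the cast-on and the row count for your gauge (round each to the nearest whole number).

Cast on 212 stitches; work 1180 rows.

Stitches: 237 × 26/29 = 212.48 → 212.
Rows: 1254 × 32/34 = 1180.24 → 1180.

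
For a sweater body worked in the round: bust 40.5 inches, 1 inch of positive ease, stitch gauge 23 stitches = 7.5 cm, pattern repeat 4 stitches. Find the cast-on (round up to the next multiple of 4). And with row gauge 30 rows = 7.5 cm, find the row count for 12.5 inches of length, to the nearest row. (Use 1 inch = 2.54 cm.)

Cast on 324 stitches; work 127 rows.

Finished = 40.5 + 1 = 41.5 inches.
41.5 inches × 2.54 = 105.41 cm.
23/7.5 = 3.067 sts per cm; 105.41 × 3.067 = 323.26 sts.
Next multiple of 4 → 324.
12.5 inches = 31.75 cm; × 4 = 127.00 → 127 rows.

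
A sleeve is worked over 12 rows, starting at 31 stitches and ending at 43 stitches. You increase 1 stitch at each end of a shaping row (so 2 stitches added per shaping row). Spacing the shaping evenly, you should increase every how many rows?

Increase every 2nd row.

Stitches to add: |43 − 31| = 12.
Shaping rows needed: 12 / 2 = 6.
12 rows / 6 = every 2 rows.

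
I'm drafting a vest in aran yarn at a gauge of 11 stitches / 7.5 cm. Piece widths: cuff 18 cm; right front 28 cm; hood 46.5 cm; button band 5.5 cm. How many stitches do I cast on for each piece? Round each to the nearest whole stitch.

cuff 26; right front 41; hood 68; button band 8.

Rate = 11/7.5 = 1.467 sts per cm.
cuff: 18 × 1.467 = 26.40 → 26.
right front: 28 × 1.467 = 41.07 → 41.
hood: 46.5 × 1.467 = 68.20 → 68.
button band: 5.5 × 1.467 = 8.07 → 8.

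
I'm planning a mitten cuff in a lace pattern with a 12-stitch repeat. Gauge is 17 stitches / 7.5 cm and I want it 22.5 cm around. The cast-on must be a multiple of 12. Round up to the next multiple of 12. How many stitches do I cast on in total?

Cast on 60 stitches.

17 / 7.5 = 2.267 sts per cm.
22.5 × 2.267 = 51.00 sts.
Next multiple of 12: 60.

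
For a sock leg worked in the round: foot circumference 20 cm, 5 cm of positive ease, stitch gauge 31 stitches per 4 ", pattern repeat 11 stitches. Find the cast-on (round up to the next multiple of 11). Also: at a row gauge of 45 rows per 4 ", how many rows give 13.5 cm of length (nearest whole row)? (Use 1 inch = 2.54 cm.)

Finished = 20 + 5 = 25 cm.
25 cm × 1/2.54 = 9.84 inches.
31/4 = 7.75 sts per in; 9.84 × 7.75 = 76.28 sts.
Next multiple of 11 → 77.
13.5 cm = 5.31 inches; × 11.25 = 59.79 → 60 rows.

Cast on 77 stitches; work 60 rows.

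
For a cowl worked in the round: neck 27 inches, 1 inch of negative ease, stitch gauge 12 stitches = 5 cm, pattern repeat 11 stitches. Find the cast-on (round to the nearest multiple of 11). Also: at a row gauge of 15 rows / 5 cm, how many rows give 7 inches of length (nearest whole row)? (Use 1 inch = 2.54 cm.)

Finished = 27 − 1 = 26 inches.
26 inches × 2.54 = 66.04 cm.
12/5 = 2.4 sts per cm; 66.04 × 2.4 = 158.50 sts.
Nearest multiple of 11 → 154.
7 inches = 17.78 cm; × 3 = 53.34 → 53 rows.

Cast on 154 stitches; work 53 rows.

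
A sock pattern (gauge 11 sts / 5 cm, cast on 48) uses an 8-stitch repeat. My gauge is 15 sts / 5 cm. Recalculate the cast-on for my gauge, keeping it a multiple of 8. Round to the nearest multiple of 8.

CO 64 sts.

48 × 15 / 11 = 65.45.
Nearest multiple of 8: 64.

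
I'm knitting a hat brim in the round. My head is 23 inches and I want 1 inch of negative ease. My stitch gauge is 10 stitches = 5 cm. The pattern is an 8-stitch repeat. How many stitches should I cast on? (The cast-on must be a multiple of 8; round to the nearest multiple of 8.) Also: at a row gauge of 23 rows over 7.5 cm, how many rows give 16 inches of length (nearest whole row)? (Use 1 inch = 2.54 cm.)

Cast on 112 stitches; work 125 rows.

Finished = 23 − 1 = 22 inches.
22 inches × 2.54 = 55.88 cm.
10/5 = 2 sts per cm; 55.88 × 2 = 111.76 sts.
Nearest multiple of 8 → 112.
16 inches = 40.64 cm; × 3.067 = 124.63 → 125 rows.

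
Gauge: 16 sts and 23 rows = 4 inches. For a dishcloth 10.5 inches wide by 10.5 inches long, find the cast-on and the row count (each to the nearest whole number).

Cast on 42 stitches and work 60 rows.

Stitch gauge = 16/4 = 4 sts/in; 10.5 × 4 = 42.00 → 42 sts.
Row gauge = 23/4 = 5.75 rows/in; 10.5 × 5.75 = 60.38 → 60 rows.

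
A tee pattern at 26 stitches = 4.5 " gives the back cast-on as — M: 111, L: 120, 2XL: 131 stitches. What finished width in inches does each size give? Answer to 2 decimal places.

26/4.5 = 5.778 sts per in.
M: 111 / 5.778 = 19.212 → 19.21 in.
L: 120 / 5.778 = 20.769 → 20.77 in.
2XL: 131 / 5.778 = 22.673 → 22.67 in.

M 19.21 inches; L 20.77 inches; 2XL 22.67 inches.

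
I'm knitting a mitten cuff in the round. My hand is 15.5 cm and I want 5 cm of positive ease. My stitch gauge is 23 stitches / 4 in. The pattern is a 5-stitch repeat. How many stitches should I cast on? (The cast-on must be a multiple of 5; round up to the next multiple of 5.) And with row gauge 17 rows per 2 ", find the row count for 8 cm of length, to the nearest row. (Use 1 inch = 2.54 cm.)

Finished = 15.5 + 5 = 20.5 cm.
20.5 cm × 1/2.54 = 8.07 inches.
23/4 = 5.75 sts per in; 8.07 × 5.75 = 46.41 sts.
Next multiple of 5 → 50.
8 cm = 3.15 inches; × 8.5 = 26.77 → 27 rows.

Cast on 50 stitches; work 27 rows.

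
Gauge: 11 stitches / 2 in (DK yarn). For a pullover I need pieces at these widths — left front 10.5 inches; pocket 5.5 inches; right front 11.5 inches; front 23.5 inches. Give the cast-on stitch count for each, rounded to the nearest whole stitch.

left front 58; pocket 30; right front 63; front 129.

Rate = 11/2 = 5.5 sts per in.
left front: 10.5 × 5.5 = 57.75 → 58.
pocket: 5.5 × 5.5 = 30.25 → 30.
right front: 11.5 × 5.5 = 63.25 → 63.
front: 23.5 × 5.5 = 129.25 → 129.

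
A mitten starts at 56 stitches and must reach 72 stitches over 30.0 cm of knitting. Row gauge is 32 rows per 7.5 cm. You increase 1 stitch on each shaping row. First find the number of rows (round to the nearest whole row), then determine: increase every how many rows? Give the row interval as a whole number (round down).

Rows = 30.0 × 4.267 = 128.0 → 128 rows.
Stitches to add: 16 → 16 shaping rows (at 1 st each).
128 / 16 = 8.00 → every 8 rows.

Increase every 8th row.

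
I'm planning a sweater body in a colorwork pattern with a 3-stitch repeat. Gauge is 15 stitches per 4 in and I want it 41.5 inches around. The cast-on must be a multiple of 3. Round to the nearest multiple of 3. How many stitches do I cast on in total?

156 stitches.

15 / 4 = 3.75 sts per inch.
41.5 × 3.75 = 155.62 sts.
Nearest multiple of 3: 156.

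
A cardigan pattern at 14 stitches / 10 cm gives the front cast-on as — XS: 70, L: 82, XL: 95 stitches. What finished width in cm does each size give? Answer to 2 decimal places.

XS 50.00 cm; L 58.57 cm; XL 67.86 cm.

14/10 = 1.4 sts per cm.
XS: 70 / 1.4 = 50.000 → 50.00 cm.
L: 82 / 1.4 = 58.571 → 58.57 cm.
XL: 95 / 1.4 = 67.857 → 67.86 cm.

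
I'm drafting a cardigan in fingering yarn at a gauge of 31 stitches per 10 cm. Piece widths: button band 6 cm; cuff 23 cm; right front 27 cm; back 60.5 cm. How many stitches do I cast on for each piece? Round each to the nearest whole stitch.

Rate = 31/10 = 3.1 sts per cm.
button band: 6 × 3.1 = 18.60 → 19.
cuff: 23 × 3.1 = 71.30 → 71.
right front: 27 × 3.1 = 83.70 → 84.
back: 60.5 × 3.1 = 187.55 → 188.

button band 19; cuff 71; right front 84; back 188.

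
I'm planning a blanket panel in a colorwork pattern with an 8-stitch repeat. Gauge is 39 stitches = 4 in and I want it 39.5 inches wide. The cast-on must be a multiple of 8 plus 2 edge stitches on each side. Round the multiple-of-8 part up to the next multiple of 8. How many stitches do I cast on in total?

CO 388 sts.

39 / 4 = 9.75 sts per inch.
39.5 × 9.75 = 385.12 sts.
Less 4 edge sts → 381.12 for the repeat.
Next multiple of 8: 384.
Add back 4 edge sts → 388.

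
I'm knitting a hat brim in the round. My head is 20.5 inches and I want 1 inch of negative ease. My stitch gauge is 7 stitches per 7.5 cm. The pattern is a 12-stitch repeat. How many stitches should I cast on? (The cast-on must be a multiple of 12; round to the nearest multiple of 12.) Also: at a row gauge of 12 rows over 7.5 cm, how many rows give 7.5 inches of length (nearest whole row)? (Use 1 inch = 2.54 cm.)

Cast on 48 stitches; work 30 rows.

Finished = 20.5 − 1 = 19.5 inches.
19.5 inches × 2.54 = 49.53 cm.
7/7.5 = 0.933 sts per cm; 49.53 × 0.933 = 46.23 sts.
Nearest multiple of 12 → 48.
7.5 inches = 19.05 cm; × 1.6 = 30.48 → 30 rows.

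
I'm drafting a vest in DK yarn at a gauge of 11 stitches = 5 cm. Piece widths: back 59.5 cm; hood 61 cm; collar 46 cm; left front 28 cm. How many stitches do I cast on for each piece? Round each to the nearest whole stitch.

back 131; hood 134; collar 101; left front 62.

Rate = 11/5 = 2.2 sts per cm.
back: 59.5 × 2.2 = 130.90 → 131.
hood: 61 × 2.2 = 134.20 → 134.
collar: 46 × 2.2 = 101.20 → 101.
left front: 28 × 2.2 = 61.60 → 62.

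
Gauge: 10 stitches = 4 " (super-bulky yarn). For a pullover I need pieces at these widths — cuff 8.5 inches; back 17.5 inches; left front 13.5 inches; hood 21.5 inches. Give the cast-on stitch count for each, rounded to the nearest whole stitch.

Rate = 10/4 = 2.5 sts per in.
cuff: 8.5 × 2.5 = 21.25 → 21.
back: 17.5 × 2.5 = 43.75 → 44.
left front: 13.5 × 2.5 = 33.75 → 34.
hood: 21.5 × 2.5 = 53.75 → 54.

cuff 21; back 44; left front 34; hood 54.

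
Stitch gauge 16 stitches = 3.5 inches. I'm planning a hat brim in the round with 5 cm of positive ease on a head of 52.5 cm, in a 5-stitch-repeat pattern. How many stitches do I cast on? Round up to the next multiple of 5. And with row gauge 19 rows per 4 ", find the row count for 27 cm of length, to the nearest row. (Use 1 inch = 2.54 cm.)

Cast on 105 stitches; work 50 rows.

Finished = 52.5 + 5 = 57.5 cm.
57.5 cm × 1/2.54 = 22.64 inches.
16/3.5 = 4.571 sts per in; 22.64 × 4.571 = 103.49 sts.
Next multiple of 5 → 105.
27 cm = 10.63 inches; × 4.75 = 50.49 → 50 rows.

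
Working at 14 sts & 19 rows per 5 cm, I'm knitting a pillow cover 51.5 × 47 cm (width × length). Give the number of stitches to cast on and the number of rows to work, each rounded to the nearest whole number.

Cast on 144 stitches and work 179 rows.

Stitch gauge = 14/5 = 2.8 sts/cm; 51.5 × 2.8 = 144.20 → 144 sts.
Row gauge = 19/5 = 3.8 rows/cm; 47 × 3.8 = 178.60 → 179 rows.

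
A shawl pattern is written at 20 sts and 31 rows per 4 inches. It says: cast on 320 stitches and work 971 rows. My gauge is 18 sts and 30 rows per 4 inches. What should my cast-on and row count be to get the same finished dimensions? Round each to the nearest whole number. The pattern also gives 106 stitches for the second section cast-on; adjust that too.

Cast on 288 stitches; work 940 rows; second section cast-on 95 stitches.

Stitches: 320 × 18/20 = 288.00 → 288.
Rows: 971 × 30/31 = 939.68 → 940.
second section cast-on: 106 × 18/20 = 95.40 → 95.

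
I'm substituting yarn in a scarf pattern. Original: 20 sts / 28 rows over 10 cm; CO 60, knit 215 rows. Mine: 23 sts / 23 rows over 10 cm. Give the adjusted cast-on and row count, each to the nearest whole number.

Stitches: 60 × 23/20 = 69.00 → 69.
Rows: 215 × 23/28 = 176.61 → 177.

Cast on 69 stitches; work 177 rows.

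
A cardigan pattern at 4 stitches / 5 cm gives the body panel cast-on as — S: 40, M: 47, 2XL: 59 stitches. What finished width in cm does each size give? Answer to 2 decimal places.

4/5 = 0.8 sts per cm.
S: 40 / 0.8 = 50.000 → 50.00 cm.
M: 47 / 0.8 = 58.750 → 58.75 cm.
2XL: 59 / 0.8 = 73.750 → 73.75 cm.

S 50.00 cm; M 58.75 cm; 2XL 73.75 cm.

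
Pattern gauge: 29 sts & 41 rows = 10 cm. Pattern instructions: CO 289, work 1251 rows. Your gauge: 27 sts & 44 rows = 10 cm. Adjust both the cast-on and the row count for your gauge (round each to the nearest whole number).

Cast on 269 stitches; work 1343 rows.

Stitches: 289 × 27/29 = 269.07 → 269.
Rows: 1251 × 44/41 = 1342.54 → 1343.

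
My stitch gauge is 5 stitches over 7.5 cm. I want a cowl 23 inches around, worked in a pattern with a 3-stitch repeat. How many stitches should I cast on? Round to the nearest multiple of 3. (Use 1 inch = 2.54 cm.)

39 stitches.

23 in = 23 × 2.54 = 58.42 cm.
5 / 7.5 = 0.667 sts/cm.
58.42 × 0.667 = 38.95 sts.
→ 39.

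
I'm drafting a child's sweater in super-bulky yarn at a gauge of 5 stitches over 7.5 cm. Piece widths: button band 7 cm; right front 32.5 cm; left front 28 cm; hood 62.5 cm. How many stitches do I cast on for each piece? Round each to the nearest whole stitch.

Rate = 5/7.5 = 0.667 sts per cm.
button band: 7 × 0.667 = 4.67 → 5.
right front: 32.5 × 0.667 = 21.67 → 22.
left front: 28 × 0.667 = 18.67 → 19.
hood: 62.5 × 0.667 = 41.67 → 42.

button band 5; right front 22; left front 19; hood 42.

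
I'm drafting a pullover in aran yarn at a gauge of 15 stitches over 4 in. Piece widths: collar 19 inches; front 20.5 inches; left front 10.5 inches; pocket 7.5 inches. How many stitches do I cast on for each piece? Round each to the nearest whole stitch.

collar 71; front 77; left front 39; pocket 28.

Rate = 15/4 = 3.75 sts per in.
collar: 19 × 3.75 = 71.25 → 71.
front: 20.5 × 3.75 = 76.88 → 77.
left front: 10.5 × 3.75 = 39.38 → 39.
pocket: 7.5 × 3.75 = 28.12 → 28.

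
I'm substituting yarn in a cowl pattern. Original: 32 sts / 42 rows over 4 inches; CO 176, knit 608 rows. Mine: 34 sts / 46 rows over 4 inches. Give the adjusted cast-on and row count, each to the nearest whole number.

Stitches: 176 × 34/32 = 187.00 → 187.
Rows: 608 × 46/42 = 665.90 → 666.

Cast on 187 stitches; work 666 rows.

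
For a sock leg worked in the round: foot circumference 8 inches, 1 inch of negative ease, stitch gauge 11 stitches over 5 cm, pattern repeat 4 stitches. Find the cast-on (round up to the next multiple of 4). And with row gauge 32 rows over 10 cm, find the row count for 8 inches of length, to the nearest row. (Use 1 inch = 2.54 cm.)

Finished = 8 − 1 = 7 inches.
7 inches × 2.54 = 17.78 cm.
11/5 = 2.2 sts per cm; 17.78 × 2.2 = 39.12 sts.
Next multiple of 4 → 40.
8 inches = 20.32 cm; × 3.2 = 65.02 → 65 rows.

Cast on 40 stitches; work 65 rows.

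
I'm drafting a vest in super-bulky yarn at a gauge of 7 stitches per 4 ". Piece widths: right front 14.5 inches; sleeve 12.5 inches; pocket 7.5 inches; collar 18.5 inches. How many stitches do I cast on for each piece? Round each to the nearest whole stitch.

right front 25; sleeve 22; pocket 13; collar 32.

Rate = 7/4 = 1.75 sts per in.
right front: 14.5 × 1.75 = 25.38 → 25.
sleeve: 12.5 × 1.75 = 21.88 → 22.
pocket: 7.5 × 1.75 = 13.12 → 13.
collar: 18.5 × 1.75 = 32.38 → 32.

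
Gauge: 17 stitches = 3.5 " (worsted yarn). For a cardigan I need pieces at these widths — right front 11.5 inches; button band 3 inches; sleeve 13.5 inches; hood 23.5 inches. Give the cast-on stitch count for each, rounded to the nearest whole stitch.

right front 56; button band 15; sleeve 66; hood 114.

Rate = 17/3.5 = 4.857 sts per in.
right front: 11.5 × 4.857 = 55.86 → 56.
button band: 3 × 4.857 = 14.57 → 15.
sleeve: 13.5 × 4.857 = 65.57 → 66.
hood: 23.5 × 4.857 = 114.14 → 114.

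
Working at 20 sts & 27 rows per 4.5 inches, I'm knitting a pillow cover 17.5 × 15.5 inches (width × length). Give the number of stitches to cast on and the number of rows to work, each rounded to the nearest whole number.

Cast on 78 stitches and work 93 rows.

Stitch gauge = 20/4.5 = 4.444 sts/in; 17.5 × 4.444 = 77.78 → 78 sts.
Row gauge = 27/4.5 = 6 rows/in; 15.5 × 6 = 93.00 → 93 rows.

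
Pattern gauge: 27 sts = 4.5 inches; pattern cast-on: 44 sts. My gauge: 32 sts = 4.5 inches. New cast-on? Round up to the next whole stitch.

CO 53 sts.

Scale factor = 32 / 27 = 1.185.
44 × 32 / 27 = 52.15 sts.
→ 53 sts.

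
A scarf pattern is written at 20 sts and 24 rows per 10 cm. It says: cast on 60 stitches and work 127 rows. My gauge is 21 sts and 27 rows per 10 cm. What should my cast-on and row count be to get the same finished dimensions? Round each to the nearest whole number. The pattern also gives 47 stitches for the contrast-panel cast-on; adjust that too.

Cast on 63 stitches; work 143 rows; contrast-panel cast-on 49 stitches.

Stitches: 60 × 21/20 = 63.00 → 63.
Rows: 127 × 27/24 = 142.88 → 143.
contrast-panel cast-on: 47 × 21/20 = 49.35 → 49.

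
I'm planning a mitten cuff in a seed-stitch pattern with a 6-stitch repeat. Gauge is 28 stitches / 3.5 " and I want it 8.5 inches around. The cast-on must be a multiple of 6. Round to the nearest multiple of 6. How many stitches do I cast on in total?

CO 66 sts.

28 / 3.5 = 8 sts per inch.
8.5 × 8 = 68.00 sts.
Nearest multiple of 6: 66.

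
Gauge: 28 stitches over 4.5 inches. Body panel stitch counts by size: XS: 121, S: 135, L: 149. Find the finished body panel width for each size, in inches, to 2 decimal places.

XS 19.45 inches; S 21.70 inches; L 23.95 inches.

28/4.5 = 6.222 sts per in.
XS: 121 / 6.222 = 19.446 → 19.45 in.
S: 135 / 6.222 = 21.696 → 21.70 in.
L: 149 / 6.222 = 23.946 → 23.95 in.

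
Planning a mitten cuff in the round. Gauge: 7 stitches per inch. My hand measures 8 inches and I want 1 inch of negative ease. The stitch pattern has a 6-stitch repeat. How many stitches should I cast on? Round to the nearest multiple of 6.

CO 48 sts.

Finished = 8 − 1 = 7 inches.
7 / 1 = 7 sts/in.
7 × 7 = 49.00 sts.
Nearest multiple of 6: 48.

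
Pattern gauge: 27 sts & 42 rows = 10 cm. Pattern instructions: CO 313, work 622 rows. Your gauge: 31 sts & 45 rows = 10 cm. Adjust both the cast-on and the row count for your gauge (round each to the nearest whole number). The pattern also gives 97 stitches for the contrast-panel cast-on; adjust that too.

Cast on 359 stitches; work 666 rows; contrast-panel cast-on 111 stitches.

Stitches: 313 × 31/27 = 359.37 → 359.
Rows: 622 × 45/42 = 666.43 → 666.
contrast-panel cast-on: 97 × 31/27 = 111.37 → 111.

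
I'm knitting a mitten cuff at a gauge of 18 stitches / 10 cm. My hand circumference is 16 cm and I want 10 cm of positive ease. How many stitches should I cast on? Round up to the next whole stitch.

Cast on 47 stitches.

Finished = 16 + 10 = 26 cm.
18 / 10 = 1.8 sts per cm.
26.00 × 1.8 = 46.80 sts.
→ 47 sts.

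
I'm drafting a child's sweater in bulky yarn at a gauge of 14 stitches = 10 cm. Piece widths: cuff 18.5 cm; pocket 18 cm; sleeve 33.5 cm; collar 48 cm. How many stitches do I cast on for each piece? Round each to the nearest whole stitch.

cuff 26; pocket 25; sleeve 47; collar 67.

Rate = 14/10 = 1.4 sts per cm.
cuff: 18.5 × 1.4 = 25.90 → 26.
pocket: 18 × 1.4 = 25.20 → 25.
sleeve: 33.5 × 1.4 = 46.90 → 47.
collar: 48 × 1.4 = 67.20 → 67.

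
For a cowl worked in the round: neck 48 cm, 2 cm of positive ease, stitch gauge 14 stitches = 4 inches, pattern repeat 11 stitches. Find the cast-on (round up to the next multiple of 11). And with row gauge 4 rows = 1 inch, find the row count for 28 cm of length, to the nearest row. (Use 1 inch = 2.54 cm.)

Cast on 77 stitches; work 44 rows.

Finished = 48 + 2 = 50 cm.
50 cm × 1/2.54 = 19.69 inches.
14/4 = 3.5 sts per in; 19.69 × 3.5 = 68.90 sts.
Next multiple of 11 → 77.
28 cm = 11.02 inches; × 4 = 44.09 → 44 rows.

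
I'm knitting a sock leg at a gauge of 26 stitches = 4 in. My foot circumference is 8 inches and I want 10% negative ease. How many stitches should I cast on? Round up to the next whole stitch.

Finished = 8 × 0.90 = 7.20 in.
26 / 4 = 6.5 sts per inch.
7.20 × 6.5 = 46.80 sts.
→ 47 sts.

47 stitches.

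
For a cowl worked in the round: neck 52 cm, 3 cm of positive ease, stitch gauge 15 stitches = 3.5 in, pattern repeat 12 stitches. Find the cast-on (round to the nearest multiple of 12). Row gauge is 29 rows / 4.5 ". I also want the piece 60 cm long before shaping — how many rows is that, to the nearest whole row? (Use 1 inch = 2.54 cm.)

Finished = 52 + 3 = 55 cm.
55 cm × 1/2.54 = 21.65 inches.
15/3.5 = 4.286 sts per in; 21.65 × 4.286 = 92.80 sts.
Nearest multiple of 12 → 96.
60 cm = 23.62 inches; × 6.444 = 152.23 → 152 rows.

Cast on 96 stitches; work 152 rows.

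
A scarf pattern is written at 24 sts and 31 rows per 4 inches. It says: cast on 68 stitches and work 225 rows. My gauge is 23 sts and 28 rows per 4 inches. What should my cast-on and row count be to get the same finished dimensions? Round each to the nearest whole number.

Cast on 65 stitches; work 203 rows.

Stitches: 68 × 23/24 = 65.17 → 65.
Rows: 225 × 28/31 = 203.23 → 203.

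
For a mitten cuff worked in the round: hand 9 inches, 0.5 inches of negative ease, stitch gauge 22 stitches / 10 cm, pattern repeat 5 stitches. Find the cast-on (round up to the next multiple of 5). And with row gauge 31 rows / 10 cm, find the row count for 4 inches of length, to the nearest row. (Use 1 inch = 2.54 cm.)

Finished = 9 − 0.5 = 8.5 inches.
8.5 inches × 2.54 = 21.59 cm.
22/10 = 2.2 sts per cm; 21.59 × 2.2 = 47.50 sts.
Next multiple of 5 → 50.
4 inches = 10.16 cm; × 3.1 = 31.50 → 31 rows.

Cast on 50 stitches; work 31 rows.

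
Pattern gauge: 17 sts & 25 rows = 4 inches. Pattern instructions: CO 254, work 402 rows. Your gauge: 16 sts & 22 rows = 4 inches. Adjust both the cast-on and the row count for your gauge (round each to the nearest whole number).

Cast on 239 stitches; work 354 rows.

Stitches: 254 × 16/17 = 239.06 → 239.
Rows: 402 × 22/25 = 353.76 → 354.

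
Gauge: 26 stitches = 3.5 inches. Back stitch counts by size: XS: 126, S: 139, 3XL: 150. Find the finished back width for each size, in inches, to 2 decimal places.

XS 16.96 inches; S 18.71 inches; 3XL 20.19 inches.

26/3.5 = 7.429 sts per in.
XS: 126 / 7.429 = 16.962 → 16.96 in.
S: 139 / 7.429 = 18.712 → 18.71 in.
3XL: 150 / 7.429 = 20.192 → 20.19 in.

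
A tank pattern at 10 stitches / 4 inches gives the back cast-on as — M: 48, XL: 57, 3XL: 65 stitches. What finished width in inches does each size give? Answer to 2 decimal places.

10/4 = 2.5 sts per in.
M: 48 / 2.5 = 19.200 → 19.20 in.
XL: 57 / 2.5 = 22.800 → 22.80 in.
3XL: 65 / 2.5 = 26.000 → 26.00 in.

M 19.20 inches; XL 22.80 inches; 3XL 26.00 inches.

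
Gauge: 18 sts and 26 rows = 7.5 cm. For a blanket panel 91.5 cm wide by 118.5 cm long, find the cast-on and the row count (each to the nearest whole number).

Stitch gauge = 18/7.5 = 2.4 sts/cm; 91.5 × 2.4 = 219.60 → 220 sts.
Row gauge = 26/7.5 = 3.467 rows/cm; 118.5 × 3.467 = 410.80 → 411 rows.

Cast on 220 stitches and work 411 rows.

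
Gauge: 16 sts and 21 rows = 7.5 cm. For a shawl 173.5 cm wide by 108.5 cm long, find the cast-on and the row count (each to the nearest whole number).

Cast on 370 stitches and work 304 rows.

Stitch gauge = 16/7.5 = 2.133 sts/cm; 173.5 × 2.133 = 370.13 → 370 sts.
Row gauge = 21/7.5 = 2.8 rows/cm; 108.5 × 2.8 = 303.80 → 304 rows.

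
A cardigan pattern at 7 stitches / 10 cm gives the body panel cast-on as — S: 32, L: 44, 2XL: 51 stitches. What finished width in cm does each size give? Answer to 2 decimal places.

7/10 = 0.7 sts per cm.
S: 32 / 0.7 = 45.714 → 45.71 cm.
L: 44 / 0.7 = 62.857 → 62.86 cm.
2XL: 51 / 0.7 = 72.857 → 72.86 cm.

S 45.71 cm; L 62.86 cm; 2XL 72.86 cm.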